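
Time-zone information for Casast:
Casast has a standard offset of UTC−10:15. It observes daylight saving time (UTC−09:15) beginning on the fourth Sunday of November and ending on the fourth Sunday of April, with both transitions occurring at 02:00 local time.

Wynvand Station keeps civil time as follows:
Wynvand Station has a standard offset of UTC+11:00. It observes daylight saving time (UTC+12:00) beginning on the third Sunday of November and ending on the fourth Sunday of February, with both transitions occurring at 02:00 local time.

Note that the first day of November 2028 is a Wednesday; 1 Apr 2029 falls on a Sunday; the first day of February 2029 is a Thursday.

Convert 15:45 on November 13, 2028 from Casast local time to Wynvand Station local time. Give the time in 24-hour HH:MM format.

13:00

1 November 2028 is a Wednesday, so the first Sunday is November 5 and the fourth is November 26.
1 April 2029 is a Sunday, so the first Sunday is April 1 and the fourth is April 22.
November 13, 2028 does not fall between 26 November 2028 and 22 April 2029, so daylight saving is not in effect and Casast is at UTC−10:15.
15:45 Casast + 10h15m = 02:00 UTC (rolling into the next day, 14 November 2028).
1 November 2028 is a Wednesday, so the first Sunday is November 5 and the third is November 19.
1 February 2029 is a Thursday, so the first Sunday is February 4 and the fourth is February 25.
At the standard offset (UTC+11:00), 02:00 UTC + 11h = 13:00 Wynvand Station standard time.
The standard-time date in Wynvand Station, November 14, 2028, does not fall between 19 November 2028 and 25 February 2029, so daylight saving is not in effect and Wynvand Station is at UTC+11:00.
02:00 UTC + 11h = 13:00 Wynvand Station.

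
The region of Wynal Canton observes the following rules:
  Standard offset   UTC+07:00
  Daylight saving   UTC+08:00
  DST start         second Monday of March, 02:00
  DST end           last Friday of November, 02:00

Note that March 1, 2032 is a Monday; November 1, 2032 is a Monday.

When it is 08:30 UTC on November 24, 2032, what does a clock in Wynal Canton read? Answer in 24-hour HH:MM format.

1 March 2032 is a Monday, so the first Monday is March 1 and the second is March 8.
1 November 2032 is a Monday, so Fridays fall on 5, 12, 19, 26; the last is November 26.
At the standard offset (UTC+07:00), 08:30 UTC + 7h = 15:30 Wynal Canton standard time.
The standard-time date in Wynal Canton, November 24, 2032, falls between 8 March and 26 November, so daylight saving is in effect and Wynal Canton is at UTC+08:00.
08:30 UTC + 8h = 16:30 local.

16:30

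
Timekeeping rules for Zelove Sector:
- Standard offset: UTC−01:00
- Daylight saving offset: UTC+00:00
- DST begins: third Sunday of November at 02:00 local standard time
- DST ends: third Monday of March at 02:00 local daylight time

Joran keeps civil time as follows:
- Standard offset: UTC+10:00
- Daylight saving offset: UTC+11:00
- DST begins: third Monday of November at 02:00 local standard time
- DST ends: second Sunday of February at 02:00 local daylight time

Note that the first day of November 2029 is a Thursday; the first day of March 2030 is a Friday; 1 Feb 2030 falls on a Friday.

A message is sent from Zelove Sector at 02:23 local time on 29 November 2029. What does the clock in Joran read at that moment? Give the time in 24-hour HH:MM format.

1 November 2029 is a Thursday, so the first Sunday is November 4 and the third is November 18.
1 March 2030 is a Friday, so the first Monday is March 4 and the third is March 18.
Daylight saving runs 18 November 2029 – 18 March 2030; 29 November 2029 is inside that window, so Zelove Sector is at UTC+00:00.
02:23 Zelove Sector − 0h = 02:23 UTC.
1 November 2029 is a Thursday, so the first Monday is November 5 and the third is November 19.
1 February 2030 is a Friday, so the first Sunday is February 3 and the second is February 10.
At the standard offset (UTC+10:00), 02:23 UTC + 10h = 12:23 Joran standard time.
Daylight saving runs 19 November 2029 – 10 February 2030; the standard-time date in Joran, 29 November 2029, is inside that window, so Joran is at UTC+11:00.
02:23 UTC + 11h = 13:23 Joran.

13:23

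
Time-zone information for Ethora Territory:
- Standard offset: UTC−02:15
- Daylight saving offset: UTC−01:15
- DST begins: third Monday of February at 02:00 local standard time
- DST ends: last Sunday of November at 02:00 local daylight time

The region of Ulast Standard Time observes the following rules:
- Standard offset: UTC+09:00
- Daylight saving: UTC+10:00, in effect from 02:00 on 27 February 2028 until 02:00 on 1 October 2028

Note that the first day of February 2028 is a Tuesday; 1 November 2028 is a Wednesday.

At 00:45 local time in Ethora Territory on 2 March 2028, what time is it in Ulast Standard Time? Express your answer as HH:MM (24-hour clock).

1 February 2028 is a Tuesday, so the first Monday is February 7 and the third is February 21.
1 November 2028 is a Wednesday, so Sundays fall on 5, 12, 19, 26; the last is November 26.
2 March 2028 falls between 21 February and 26 November, so daylight saving is in effect and Ethora Territory is at UTC−01:15.
00:45 Ethora Territory + 1h15m = 02:00 UTC.
At the standard offset (UTC+09:00), 02:00 UTC + 9h = 11:00 Ulast Standard Time standard time.
Daylight saving runs 27 February – 1 October; the standard-time date in Ulast Standard Time, 2 March 2028, is inside that window, so Ulast Standard Time is at UTC+10:00.
02:00 UTC + 10h = 12:00 Ulast Standard Time.

12:00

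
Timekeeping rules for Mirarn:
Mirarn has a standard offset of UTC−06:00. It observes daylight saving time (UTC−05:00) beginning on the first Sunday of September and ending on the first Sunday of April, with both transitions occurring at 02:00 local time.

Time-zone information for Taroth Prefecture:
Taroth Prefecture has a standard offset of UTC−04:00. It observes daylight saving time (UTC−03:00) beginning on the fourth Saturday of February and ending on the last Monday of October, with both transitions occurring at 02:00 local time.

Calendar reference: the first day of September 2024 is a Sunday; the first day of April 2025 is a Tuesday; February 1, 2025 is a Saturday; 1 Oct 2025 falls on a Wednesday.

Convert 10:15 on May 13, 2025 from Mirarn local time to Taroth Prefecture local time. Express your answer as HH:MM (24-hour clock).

1 September 2024 is a Sunday, so the first Sunday is September 1.
1 April 2025 is a Tuesday, so the first Sunday is April 6.
May 13, 2025 does not fall between 1 September 2024 and 6 April 2025, so daylight saving is not in effect and Mirarn is at UTC−06:00.
10:15 Mirarn + 6h = 16:15 UTC.
1 February 2025 is a Saturday, so the first Saturday is February 1 and the fourth is February 22.
1 October 2025 is a Wednesday, so Mondays fall on 6, 13, 20, 27; the last is October 27.
At the standard offset (UTC−04:00), 16:15 UTC − 4h = 12:15 Taroth Prefecture standard time.
The standard-time date in Taroth Prefecture, May 13, 2025, lies within the daylight-saving period (22 February – 27 October), so Taroth Prefecture is on daylight time, UTC−03:00.
16:15 UTC − 3h = 13:15 Taroth Prefecture.

13:15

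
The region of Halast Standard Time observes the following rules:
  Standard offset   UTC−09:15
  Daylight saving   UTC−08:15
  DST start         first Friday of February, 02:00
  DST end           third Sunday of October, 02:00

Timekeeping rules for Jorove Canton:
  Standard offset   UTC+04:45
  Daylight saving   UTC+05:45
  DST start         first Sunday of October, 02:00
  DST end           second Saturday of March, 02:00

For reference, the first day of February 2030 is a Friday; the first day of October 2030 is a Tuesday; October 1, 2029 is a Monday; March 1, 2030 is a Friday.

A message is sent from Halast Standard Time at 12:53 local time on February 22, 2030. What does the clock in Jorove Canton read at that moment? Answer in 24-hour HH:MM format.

02:53

1 February 2030 is a Friday, so the first Friday is February 1.
1 October 2030 is a Tuesday, so the first Sunday is October 6 and the third is October 20.
February 22, 2030 falls between 1 February and 20 October, so daylight saving is in effect and Halast Standard Time is at UTC−08:15.
12:53 Halast Standard Time + 8h15m = 21:08 UTC.
1 October 2029 is a Monday, so the first Sunday is October 7.
1 March 2030 is a Friday, so the first Saturday is March 2 and the second is March 9.
At the standard offset (UTC+04:45), 21:08 UTC + 4h45m = 01:53 Jorove Canton standard time (rolling into the next day, 23 February 2030).
Daylight saving runs 7 October 2029 – 9 March 2030; the standard-time date in Jorove Canton, February 23, 2030, is inside that window, so Jorove Canton is at UTC+05:45.
21:08 UTC + 5h45m = 02:53 Jorove Canton (rolling into the next day, 23 February 2030).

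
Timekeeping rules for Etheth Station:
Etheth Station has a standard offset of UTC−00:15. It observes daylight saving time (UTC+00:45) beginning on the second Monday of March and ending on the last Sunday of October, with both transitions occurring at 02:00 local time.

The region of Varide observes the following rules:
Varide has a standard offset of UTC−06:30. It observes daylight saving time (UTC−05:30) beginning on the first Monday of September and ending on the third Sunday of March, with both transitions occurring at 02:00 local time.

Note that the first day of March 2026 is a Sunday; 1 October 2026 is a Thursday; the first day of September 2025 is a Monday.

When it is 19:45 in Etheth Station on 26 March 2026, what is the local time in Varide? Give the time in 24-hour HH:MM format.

1 March 2026 is a Sunday, so the first Monday is March 2 and the second is March 9.
1 October 2026 is a Thursday, so Sundays fall on 4, 11, 18, 25; the last is October 25.
Daylight saving runs 9 March – 25 October; 26 March 2026 is inside that window, so Etheth Station is at UTC+00:45.
19:45 Etheth Station − 0h45m = 19:00 UTC.
1 September 2025 is a Monday, so the first Monday is September 1.
1 March 2026 is a Sunday, so the first Sunday is March 1 and the third is March 15.
At the standard offset (UTC−06:30), 19:00 UTC − 6h30m = 12:30 Varide standard time.
The standard-time date in Varide, 26 March 2026, is outside the daylight-saving period (1 September 2025 – 15 March 2026), so Varide is on standard time, UTC−06:30.
19:00 UTC − 6h30m = 12:30 Varide.

12:30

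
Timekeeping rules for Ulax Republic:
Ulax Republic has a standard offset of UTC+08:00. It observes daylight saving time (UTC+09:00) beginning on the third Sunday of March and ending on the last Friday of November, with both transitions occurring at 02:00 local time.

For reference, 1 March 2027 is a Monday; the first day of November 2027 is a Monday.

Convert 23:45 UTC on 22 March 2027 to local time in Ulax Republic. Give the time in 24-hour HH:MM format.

1 March 2027 is a Monday, so the first Sunday is March 7 and the third is March 21.
1 November 2027 is a Monday, so Fridays fall on 5, 12, 19, 26; the last is November 26.
At the standard offset (UTC+08:00), 23:45 UTC + 8h = 07:45 Ulax Republic standard time (rolling into the next day, 23 March 2027).
The standard-time date in Ulax Republic, 23 March 2027, lies within the daylight-saving period (21 March – 26 November), so Ulax Republic is on daylight time, UTC+09:00.
23:45 UTC + 9h = 08:45 local (rolling into the next day, 23 March 2027).

08:45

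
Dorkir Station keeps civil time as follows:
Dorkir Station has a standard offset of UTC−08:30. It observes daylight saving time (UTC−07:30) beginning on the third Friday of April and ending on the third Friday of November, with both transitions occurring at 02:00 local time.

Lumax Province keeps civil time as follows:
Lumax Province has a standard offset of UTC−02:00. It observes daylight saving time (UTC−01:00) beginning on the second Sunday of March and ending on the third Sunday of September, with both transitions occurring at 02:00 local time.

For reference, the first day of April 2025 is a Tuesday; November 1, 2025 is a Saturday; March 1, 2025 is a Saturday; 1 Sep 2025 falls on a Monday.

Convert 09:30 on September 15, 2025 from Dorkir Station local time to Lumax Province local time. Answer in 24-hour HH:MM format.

16:00

1 April 2025 is a Tuesday, so the first Friday is April 4 and the third is April 18.
1 November 2025 is a Saturday, so the first Friday is November 7 and the third is November 21.
Daylight saving runs 18 April – 21 November; September 15, 2025 is inside that window, so Dorkir Station is at UTC−07:30.
09:30 Dorkir Station + 7h30m = 17:00 UTC.
1 March 2025 is a Saturday, so the first Sunday is March 2 and the second is March 9.
1 September 2025 is a Monday, so the first Sunday is September 7 and the third is September 21.
At the standard offset (UTC−02:00), 17:00 UTC − 2h = 15:00 Lumax Province standard time.
Daylight saving runs 9 March – 21 September; the standard-time date in Lumax Province, September 15, 2025, is inside that window, so Lumax Province is at UTC−01:00.
17:00 UTC − 1h = 16:00 Lumax Province.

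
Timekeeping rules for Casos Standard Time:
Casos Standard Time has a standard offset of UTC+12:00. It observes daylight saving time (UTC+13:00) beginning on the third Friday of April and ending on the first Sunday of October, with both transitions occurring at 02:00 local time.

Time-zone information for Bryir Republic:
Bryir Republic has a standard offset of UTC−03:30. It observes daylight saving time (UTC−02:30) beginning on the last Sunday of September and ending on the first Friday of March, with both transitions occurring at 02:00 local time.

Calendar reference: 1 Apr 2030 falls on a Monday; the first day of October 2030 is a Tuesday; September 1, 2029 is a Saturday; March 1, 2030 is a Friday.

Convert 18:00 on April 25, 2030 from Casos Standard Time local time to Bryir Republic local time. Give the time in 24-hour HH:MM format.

01:30

1 April 2030 is a Monday, so the first Friday is April 5 and the third is April 19.
1 October 2030 is a Tuesday, so the first Sunday is October 6.
Daylight saving runs 19 April – 6 October; April 25, 2030 is inside that window, so Casos Standard Time is at UTC+13:00.
18:00 Casos Standard Time − 13h = 05:00 UTC.
1 September 2029 is a Saturday, so Sundays fall on 2, 9, 16, 23, 30; the last is September 30.
1 March 2030 is a Friday, so the first Friday is March 1.
At the standard offset (UTC−03:30), 05:00 UTC − 3h30m = 01:30 Bryir Republic standard time.
The standard-time date in Bryir Republic, April 25, 2030, does not fall between 30 September 2029 and 1 March 2030, so daylight saving is not in effect and Bryir Republic is at UTC−03:30.
05:00 UTC − 3h30m = 01:30 Bryir Republic.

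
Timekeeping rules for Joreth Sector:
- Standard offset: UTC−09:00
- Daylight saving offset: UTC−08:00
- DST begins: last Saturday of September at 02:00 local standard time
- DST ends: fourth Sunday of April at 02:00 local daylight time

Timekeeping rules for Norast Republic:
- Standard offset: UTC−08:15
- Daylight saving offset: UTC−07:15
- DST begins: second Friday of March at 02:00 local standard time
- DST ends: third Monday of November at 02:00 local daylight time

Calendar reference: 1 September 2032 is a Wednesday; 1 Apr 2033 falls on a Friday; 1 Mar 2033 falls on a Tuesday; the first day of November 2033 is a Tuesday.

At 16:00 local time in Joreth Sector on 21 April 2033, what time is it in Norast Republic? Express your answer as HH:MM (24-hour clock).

16:45

1 September 2032 is a Wednesday, so Saturdays fall on 4, 11, 18, 25; the last is September 25.
1 April 2033 is a Friday, so the first Sunday is April 3 and the fourth is April 24.
21 April 2033 lies within the daylight-saving period (25 September 2032 – 24 April 2033), so Joreth Sector is on daylight time, UTC−08:00.
16:00 Joreth Sector + 8h = 00:00 UTC (rolling into the next day, 22 April 2033).
1 March 2033 is a Tuesday, so the first Friday is March 4 and the second is March 11.
1 November 2033 is a Tuesday, so the first Monday is November 7 and the third is November 21.
At the standard offset (UTC−08:15), 00:00 UTC − 8h15m = 15:45 Norast Republic standard time (rolling into the previous day, 21 April 2033).
The standard-time date in Norast Republic, 21 April 2033, falls between 11 March and 21 November, so daylight saving is in effect and Norast Republic is at UTC−07:15.
00:00 UTC − 7h15m = 16:45 Norast Republic (rolling into the previous day, 21 April 2033).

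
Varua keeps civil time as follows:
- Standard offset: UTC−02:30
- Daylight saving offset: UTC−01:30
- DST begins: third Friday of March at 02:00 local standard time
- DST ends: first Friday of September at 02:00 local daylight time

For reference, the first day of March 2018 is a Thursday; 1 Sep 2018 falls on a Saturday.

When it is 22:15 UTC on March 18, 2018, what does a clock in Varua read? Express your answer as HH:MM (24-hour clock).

20:45

1 March 2018 is a Thursday, so the first Friday is March 2 and the third is March 16.
1 September 2018 is a Saturday, so the first Friday is September 7.
At the standard offset (UTC−02:30), 22:15 UTC − 2h30m = 19:45 Varua standard time.
The standard-time date in Varua, March 18, 2018, falls between 16 March and 7 September, so daylight saving is in effect and Varua is at UTC−01:30.
22:15 UTC − 1h30m = 20:45 local.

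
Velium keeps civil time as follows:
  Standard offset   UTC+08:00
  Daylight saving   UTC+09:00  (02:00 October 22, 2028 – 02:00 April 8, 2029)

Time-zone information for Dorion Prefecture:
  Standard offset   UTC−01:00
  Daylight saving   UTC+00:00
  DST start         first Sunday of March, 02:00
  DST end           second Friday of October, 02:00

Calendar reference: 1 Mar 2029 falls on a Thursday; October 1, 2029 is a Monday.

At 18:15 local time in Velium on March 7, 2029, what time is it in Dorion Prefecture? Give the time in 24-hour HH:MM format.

Daylight saving runs 22 October 2028 – 8 April 2029; March 7, 2029 is inside that window, so Velium is at UTC+09:00.
18:15 Velium − 9h = 09:15 UTC.
1 March 2029 is a Thursday, so the first Sunday is March 4.
1 October 2029 is a Monday, so the first Friday is October 5 and the second is October 12.
At the standard offset (UTC−01:00), 09:15 UTC − 1h = 08:15 Dorion Prefecture standard time.
The standard-time date in Dorion Prefecture, March 7, 2029, falls between 4 March and 12 October, so daylight saving is in effect and Dorion Prefecture is at UTC+00:00.
09:15 UTC + 0h = 09:15 Dorion Prefecture.

09:15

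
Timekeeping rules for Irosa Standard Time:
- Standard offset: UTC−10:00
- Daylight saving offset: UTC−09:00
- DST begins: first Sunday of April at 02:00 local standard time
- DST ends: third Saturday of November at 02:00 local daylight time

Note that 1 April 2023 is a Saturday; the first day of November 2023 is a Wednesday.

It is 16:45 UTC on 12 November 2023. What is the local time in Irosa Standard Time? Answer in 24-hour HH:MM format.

07:45

1 April 2023 is a Saturday, so the first Sunday is April 2.
1 November 2023 is a Wednesday, so the first Saturday is November 4 and the third is November 18.
At the standard offset (UTC−10:00), 16:45 UTC − 10h = 06:45 Irosa Standard Time standard time.
The standard-time date in Irosa Standard Time, 12 November 2023, falls between 2 April and 18 November, so daylight saving is in effect and Irosa Standard Time is at UTC−09:00.
16:45 UTC − 9h = 07:45 local.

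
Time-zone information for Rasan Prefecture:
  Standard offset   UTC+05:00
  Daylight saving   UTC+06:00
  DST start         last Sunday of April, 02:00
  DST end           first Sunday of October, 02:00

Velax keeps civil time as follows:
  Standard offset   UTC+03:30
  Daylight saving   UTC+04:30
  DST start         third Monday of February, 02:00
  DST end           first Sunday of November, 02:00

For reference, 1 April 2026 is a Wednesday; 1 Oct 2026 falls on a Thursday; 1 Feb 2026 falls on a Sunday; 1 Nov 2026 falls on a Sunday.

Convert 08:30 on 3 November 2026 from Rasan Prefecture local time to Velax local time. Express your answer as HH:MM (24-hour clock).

1 April 2026 is a Wednesday, so Sundays fall on 5, 12, 19, 26; the last is April 26.
1 October 2026 is a Thursday, so the first Sunday is October 4.
3 November 2026 is outside the daylight-saving period (26 April – 4 October), so Rasan Prefecture is on standard time, UTC+05:00.
08:30 Rasan Prefecture − 5h = 03:30 UTC.
1 February 2026 is a Sunday, so the first Monday is February 2 and the third is February 16.
1 November 2026 is a Sunday, so the first Sunday is November 1.
At the standard offset (UTC+03:30), 03:30 UTC + 3h30m = 07:00 Velax standard time.
Daylight saving runs 16 February – 1 November; the standard-time date in Velax, 3 November 2026, is outside that window, so Velax is on standard time at UTC+03:30.
03:30 UTC + 3h30m = 07:00 Velax.

07:00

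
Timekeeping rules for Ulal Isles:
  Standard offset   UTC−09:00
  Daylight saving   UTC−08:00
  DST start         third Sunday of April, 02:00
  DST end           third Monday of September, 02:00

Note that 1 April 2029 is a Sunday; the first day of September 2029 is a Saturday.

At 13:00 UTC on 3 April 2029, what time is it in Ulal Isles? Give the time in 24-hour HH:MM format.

1 April 2029 is a Sunday, so the first Sunday is April 1 and the third is April 15.
1 September 2029 is a Saturday, so the first Monday is September 3 and the third is September 17.
At the standard offset (UTC−09:00), 13:00 UTC − 9h = 04:00 Ulal Isles standard time.
The standard-time date in Ulal Isles, 3 April 2029, is outside the daylight-saving period (15 April – 17 September), so Ulal Isles is on standard time, UTC−09:00.
13:00 UTC − 9h = 04:00 local.

04:00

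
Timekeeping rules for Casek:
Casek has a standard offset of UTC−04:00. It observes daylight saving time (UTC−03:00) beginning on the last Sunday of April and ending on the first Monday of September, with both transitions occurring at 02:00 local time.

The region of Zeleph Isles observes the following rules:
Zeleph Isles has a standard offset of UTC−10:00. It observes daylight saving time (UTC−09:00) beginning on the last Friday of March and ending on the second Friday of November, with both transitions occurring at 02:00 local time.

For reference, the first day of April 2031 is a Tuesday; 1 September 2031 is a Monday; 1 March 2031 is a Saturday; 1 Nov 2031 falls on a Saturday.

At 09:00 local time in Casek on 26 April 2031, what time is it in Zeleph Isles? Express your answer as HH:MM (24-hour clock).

04:00

1 April 2031 is a Tuesday, so Sundays fall on 6, 13, 20, 27; the last is April 27.
1 September 2031 is a Monday, so the first Monday is September 1.
26 April 2031 is outside the daylight-saving period (27 April – 1 September), so Casek is on standard time, UTC−04:00.
09:00 Casek + 4h = 13:00 UTC.
1 March 2031 is a Saturday, so Fridays fall on 7, 14, 21, 28; the last is March 28.
1 November 2031 is a Saturday, so the first Friday is November 7 and the second is November 14.
At the standard offset (UTC−10:00), 13:00 UTC − 10h = 03:00 Zeleph Isles standard time.
The standard-time date in Zeleph Isles, 26 April 2031, lies within the daylight-saving period (28 March – 14 November), so Zeleph Isles is on daylight time, UTC−09:00.
13:00 UTC − 9h = 04:00 Zeleph Isles.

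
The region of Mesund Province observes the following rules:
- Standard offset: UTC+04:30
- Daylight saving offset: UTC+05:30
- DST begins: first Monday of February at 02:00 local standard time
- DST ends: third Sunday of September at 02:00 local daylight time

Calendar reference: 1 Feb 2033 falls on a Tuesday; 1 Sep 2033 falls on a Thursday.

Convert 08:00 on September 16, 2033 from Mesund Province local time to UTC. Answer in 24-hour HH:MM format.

1 February 2033 is a Tuesday, so the first Monday is February 7.
1 September 2033 is a Thursday, so the first Sunday is September 4 and the third is September 18.
September 16, 2033 falls between 7 February and 18 September, so daylight saving is in effect and Mesund Province is at UTC+05:30.
08:00 local − 5h30m = 02:30 UTC.

02:30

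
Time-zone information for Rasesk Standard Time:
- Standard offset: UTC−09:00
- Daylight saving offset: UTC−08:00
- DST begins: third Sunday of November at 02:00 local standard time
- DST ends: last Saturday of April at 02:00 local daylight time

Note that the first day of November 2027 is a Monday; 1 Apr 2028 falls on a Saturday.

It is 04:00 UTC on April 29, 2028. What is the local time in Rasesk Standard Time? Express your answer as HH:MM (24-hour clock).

1 November 2027 is a Monday, so the first Sunday is November 7 and the third is November 21.
1 April 2028 is a Saturday, so Saturdays fall on 1, 8, 15, 22, 29; the last is April 29.
At the standard offset (UTC−09:00), 04:00 UTC − 9h = 19:00 Rasesk Standard Time standard time (rolling into the previous day, 28 April 2028).
The standard-time date in Rasesk Standard Time, April 28, 2028, lies within the daylight-saving period (21 November 2027 – 29 April 2028), so Rasesk Standard Time is on daylight time, UTC−08:00.
04:00 UTC − 8h = 20:00 local (rolling into the previous day, 28 April 2028).

20:00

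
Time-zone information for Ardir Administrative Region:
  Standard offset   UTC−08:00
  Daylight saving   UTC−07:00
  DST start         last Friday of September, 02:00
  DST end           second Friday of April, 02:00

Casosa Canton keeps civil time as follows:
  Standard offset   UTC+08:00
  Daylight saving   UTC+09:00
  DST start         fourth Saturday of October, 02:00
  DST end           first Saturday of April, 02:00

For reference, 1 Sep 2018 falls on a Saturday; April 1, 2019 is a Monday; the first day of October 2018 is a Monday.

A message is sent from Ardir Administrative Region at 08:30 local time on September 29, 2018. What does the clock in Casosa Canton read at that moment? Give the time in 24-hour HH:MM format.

1 September 2018 is a Saturday, so Fridays fall on 7, 14, 21, 28; the last is September 28.
1 April 2019 is a Monday, so the first Friday is April 5 and the second is April 12.
September 29, 2018 lies within the daylight-saving period (28 September 2018 – 12 April 2019), so Ardir Administrative Region is on daylight time, UTC−07:00.
08:30 Ardir Administrative Region + 7h = 15:30 UTC.
1 October 2018 is a Monday, so the first Saturday is October 6 and the fourth is October 27.
1 April 2019 is a Monday, so the first Saturday is April 6.
At the standard offset (UTC+08:00), 15:30 UTC + 8h = 23:30 Casosa Canton standard time.
The standard-time date in Casosa Canton, September 29, 2018, is outside the daylight-saving period (27 October 2018 – 6 April 2019), so Casosa Canton is on standard time, UTC+08:00.
15:30 UTC + 8h = 23:30 Casosa Canton.

23:30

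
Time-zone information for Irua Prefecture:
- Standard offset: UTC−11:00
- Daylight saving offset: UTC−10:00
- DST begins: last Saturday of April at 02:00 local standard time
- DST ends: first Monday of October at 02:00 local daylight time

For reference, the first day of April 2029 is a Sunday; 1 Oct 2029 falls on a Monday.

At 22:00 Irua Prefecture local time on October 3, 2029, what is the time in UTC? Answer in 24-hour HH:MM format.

1 April 2029 is a Sunday, so Saturdays fall on 7, 14, 21, 28; the last is April 28.
1 October 2029 is a Monday, so the first Monday is October 1.
October 3, 2029 does not fall between 28 April and 1 October, so daylight saving is not in effect and Irua Prefecture is at UTC−11:00.
22:00 local + 11h = 09:00 UTC (rolling into the next day, 4 October 2029).

09:00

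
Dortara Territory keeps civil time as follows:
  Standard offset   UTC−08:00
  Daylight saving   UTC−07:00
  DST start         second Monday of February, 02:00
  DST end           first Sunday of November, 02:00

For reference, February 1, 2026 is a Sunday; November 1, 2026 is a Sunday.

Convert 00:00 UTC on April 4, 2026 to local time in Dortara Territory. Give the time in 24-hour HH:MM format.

1 February 2026 is a Sunday, so the first Monday is February 2 and the second is February 9.
1 November 2026 is a Sunday, so the first Sunday is November 1.
At the standard offset (UTC−08:00), 00:00 UTC − 8h = 16:00 Dortara Territory standard time (rolling into the previous day, 3 April 2026).
The standard-time date in Dortara Territory, April 3, 2026, falls between 9 February and 1 November, so daylight saving is in effect and Dortara Territory is at UTC−07:00.
00:00 UTC − 7h = 17:00 local (rolling into the previous day, 3 April 2026).

17:00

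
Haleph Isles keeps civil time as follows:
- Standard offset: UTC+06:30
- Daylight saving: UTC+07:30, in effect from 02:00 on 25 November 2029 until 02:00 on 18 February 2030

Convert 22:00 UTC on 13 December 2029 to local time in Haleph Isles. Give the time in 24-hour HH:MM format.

05:30

At the standard offset (UTC+06:30), 22:00 UTC + 6h30m = 04:30 Haleph Isles standard time (rolling into the next day, 14 December 2029).
Daylight saving runs 25 November 2029 – 18 February 2030; the standard-time date in Haleph Isles, 14 December 2029, is inside that window, so Haleph Isles is at UTC+07:30.
22:00 UTC + 7h30m = 05:30 local (rolling into the next day, 14 December 2029).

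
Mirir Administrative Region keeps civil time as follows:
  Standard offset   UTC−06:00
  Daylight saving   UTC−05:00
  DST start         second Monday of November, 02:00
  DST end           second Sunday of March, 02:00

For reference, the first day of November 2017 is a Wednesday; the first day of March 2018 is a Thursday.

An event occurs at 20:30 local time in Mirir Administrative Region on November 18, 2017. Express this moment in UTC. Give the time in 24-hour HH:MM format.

01:30

1 November 2017 is a Wednesday, so the first Monday is November 6 and the second is November 13.
1 March 2018 is a Thursday, so the first Sunday is March 4 and the second is March 11.
November 18, 2017 falls between 13 November 2017 and 11 March 2018, so daylight saving is in effect and Mirir Administrative Region is at UTC−05:00.
20:30 local + 5h = 01:30 UTC (rolling into the next day, 19 November 2017).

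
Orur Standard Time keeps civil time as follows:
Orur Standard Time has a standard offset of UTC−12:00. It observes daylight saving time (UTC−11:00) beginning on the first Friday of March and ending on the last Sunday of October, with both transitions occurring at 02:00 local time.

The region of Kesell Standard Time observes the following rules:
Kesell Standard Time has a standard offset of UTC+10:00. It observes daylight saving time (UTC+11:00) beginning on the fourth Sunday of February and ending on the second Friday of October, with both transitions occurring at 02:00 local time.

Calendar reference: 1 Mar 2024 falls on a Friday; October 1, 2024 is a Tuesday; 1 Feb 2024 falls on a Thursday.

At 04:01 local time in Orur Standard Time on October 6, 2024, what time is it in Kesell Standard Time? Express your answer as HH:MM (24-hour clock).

1 March 2024 is a Friday, so the first Friday is March 1.
1 October 2024 is a Tuesday, so Sundays fall on 6, 13, 20, 27; the last is October 27.
October 6, 2024 falls between 1 March and 27 October, so daylight saving is in effect and Orur Standard Time is at UTC−11:00.
04:01 Orur Standard Time + 11h = 15:01 UTC.
1 February 2024 is a Thursday, so the first Sunday is February 4 and the fourth is February 25.
1 October 2024 is a Tuesday, so the first Friday is October 4 and the second is October 11.
At the standard offset (UTC+10:00), 15:01 UTC + 10h = 01:01 Kesell Standard Time standard time (rolling into the next day, 7 October 2024).
The standard-time date in Kesell Standard Time, October 7, 2024, lies within the daylight-saving period (25 February – 11 October), so Kesell Standard Time is on daylight time, UTC+11:00.
15:01 UTC + 11h = 02:01 Kesell Standard Time (rolling into the next day, 7 October 2024).

02:01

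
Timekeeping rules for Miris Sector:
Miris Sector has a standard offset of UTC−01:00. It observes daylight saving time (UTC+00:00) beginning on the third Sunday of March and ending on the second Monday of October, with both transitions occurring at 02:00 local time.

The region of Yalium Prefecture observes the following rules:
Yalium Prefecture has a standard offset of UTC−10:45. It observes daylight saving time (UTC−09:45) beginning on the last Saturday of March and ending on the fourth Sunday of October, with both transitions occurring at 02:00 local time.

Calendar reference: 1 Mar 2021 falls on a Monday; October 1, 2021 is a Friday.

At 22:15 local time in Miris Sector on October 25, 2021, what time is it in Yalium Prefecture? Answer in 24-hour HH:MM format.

1 March 2021 is a Monday, so the first Sunday is March 7 and the third is March 21.
1 October 2021 is a Friday, so the first Monday is October 4 and the second is October 11.
October 25, 2021 does not fall between 21 March and 11 October, so daylight saving is not in effect and Miris Sector is at UTC−01:00.
22:15 Miris Sector + 1h = 23:15 UTC.
1 March 2021 is a Monday, so Saturdays fall on 6, 13, 20, 27; the last is March 27.
1 October 2021 is a Friday, so the first Sunday is October 3 and the fourth is October 24.
At the standard offset (UTC−10:45), 23:15 UTC − 10h45m = 12:30 Yalium Prefecture standard time.
Daylight saving runs 27 March – 24 October; the standard-time date in Yalium Prefecture, October 25, 2021, is outside that window, so Yalium Prefecture is on standard time at UTC−10:45.
23:15 UTC − 10h45m = 12:30 Yalium Prefecture.

12:30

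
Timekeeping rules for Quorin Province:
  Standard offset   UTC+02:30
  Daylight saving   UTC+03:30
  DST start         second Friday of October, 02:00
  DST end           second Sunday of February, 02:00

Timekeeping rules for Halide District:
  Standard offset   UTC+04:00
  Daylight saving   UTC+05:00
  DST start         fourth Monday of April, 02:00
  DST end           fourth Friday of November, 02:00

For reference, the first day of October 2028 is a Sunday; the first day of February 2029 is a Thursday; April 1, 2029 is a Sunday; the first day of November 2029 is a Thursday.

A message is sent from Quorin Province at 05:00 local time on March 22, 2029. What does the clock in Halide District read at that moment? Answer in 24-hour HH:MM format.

06:30

1 October 2028 is a Sunday, so the first Friday is October 6 and the second is October 13.
1 February 2029 is a Thursday, so the first Sunday is February 4 and the second is February 11.
March 22, 2029 does not fall between 13 October 2028 and 11 February 2029, so daylight saving is not in effect and Quorin Province is at UTC+02:30.
05:00 Quorin Province − 2h30m = 02:30 UTC.
1 April 2029 is a Sunday, so the first Monday is April 2 and the fourth is April 23.
1 November 2029 is a Thursday, so the first Friday is November 2 and the fourth is November 23.
At the standard offset (UTC+04:00), 02:30 UTC + 4h = 06:30 Halide District standard time.
Daylight saving runs 23 April – 23 November; the standard-time date in Halide District, March 22, 2029, is outside that window, so Halide District is on standard time at UTC+04:00.
02:30 UTC + 4h = 06:30 Halide District.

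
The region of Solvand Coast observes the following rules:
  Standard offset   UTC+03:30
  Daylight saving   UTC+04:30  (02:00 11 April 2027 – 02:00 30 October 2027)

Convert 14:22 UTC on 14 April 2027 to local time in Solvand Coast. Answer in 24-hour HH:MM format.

At the standard offset (UTC+03:30), 14:22 UTC + 3h30m = 17:52 Solvand Coast standard time.
The standard-time date in Solvand Coast, 14 April 2027, falls between 11 April and 30 October, so daylight saving is in effect and Solvand Coast is at UTC+04:30.
14:22 UTC + 4h30m = 18:52 local.

18:52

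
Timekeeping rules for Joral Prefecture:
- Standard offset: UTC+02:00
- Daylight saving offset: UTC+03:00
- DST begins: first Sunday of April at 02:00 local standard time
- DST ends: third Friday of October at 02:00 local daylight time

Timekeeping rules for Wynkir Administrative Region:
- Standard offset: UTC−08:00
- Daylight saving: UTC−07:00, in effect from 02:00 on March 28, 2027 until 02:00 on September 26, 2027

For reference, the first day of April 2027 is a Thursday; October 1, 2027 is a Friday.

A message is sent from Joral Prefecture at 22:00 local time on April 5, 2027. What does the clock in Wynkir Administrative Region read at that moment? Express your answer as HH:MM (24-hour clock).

1 April 2027 is a Thursday, so the first Sunday is April 4.
1 October 2027 is a Friday, so the first Friday is October 1 and the third is October 15.
April 5, 2027 falls between 4 April and 15 October, so daylight saving is in effect and Joral Prefecture is at UTC+03:00.
22:00 Joral Prefecture − 3h = 19:00 UTC.
At the standard offset (UTC−08:00), 19:00 UTC − 8h = 11:00 Wynkir Administrative Region standard time.
Daylight saving runs 28 March – 26 September; the standard-time date in Wynkir Administrative Region, April 5, 2027, is inside that window, so Wynkir Administrative Region is at UTC−07:00.
19:00 UTC − 7h = 12:00 Wynkir Administrative Region.

12:00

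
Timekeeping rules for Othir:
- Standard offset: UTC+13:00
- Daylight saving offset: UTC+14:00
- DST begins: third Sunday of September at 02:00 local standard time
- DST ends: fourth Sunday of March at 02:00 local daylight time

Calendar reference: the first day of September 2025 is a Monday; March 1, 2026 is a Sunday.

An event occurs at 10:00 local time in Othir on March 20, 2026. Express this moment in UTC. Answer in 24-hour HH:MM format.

1 September 2025 is a Monday, so the first Sunday is September 7 and the third is September 21.
1 March 2026 is a Sunday, so the first Sunday is March 1 and the fourth is March 22.
March 20, 2026 lies within the daylight-saving period (21 September 2025 – 22 March 2026), so Othir is on daylight time, UTC+14:00.
10:00 local − 14h = 20:00 UTC (rolling into the previous day, 19 March 2026).

20:00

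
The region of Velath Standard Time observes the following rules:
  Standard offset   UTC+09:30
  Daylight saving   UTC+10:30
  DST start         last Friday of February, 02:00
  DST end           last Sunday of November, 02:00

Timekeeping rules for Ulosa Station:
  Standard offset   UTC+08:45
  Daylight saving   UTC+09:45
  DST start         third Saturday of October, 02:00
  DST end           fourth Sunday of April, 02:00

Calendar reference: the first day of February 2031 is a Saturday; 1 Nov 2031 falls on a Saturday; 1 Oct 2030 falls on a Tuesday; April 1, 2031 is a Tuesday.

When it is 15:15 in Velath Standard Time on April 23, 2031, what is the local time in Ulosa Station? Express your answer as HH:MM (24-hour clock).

14:30

1 February 2031 is a Saturday, so Fridays fall on 7, 14, 21, 28; the last is February 28.
1 November 2031 is a Saturday, so Sundays fall on 2, 9, 16, 23, 30; the last is November 30.
Daylight saving runs 28 February – 30 November; April 23, 2031 is inside that window, so Velath Standard Time is at UTC+10:30.
15:15 Velath Standard Time − 10h30m = 04:45 UTC.
1 October 2030 is a Tuesday, so the first Saturday is October 5 and the third is October 19.
1 April 2031 is a Tuesday, so the first Sunday is April 6 and the fourth is April 27.
At the standard offset (UTC+08:45), 04:45 UTC + 8h45m = 13:30 Ulosa Station standard time.
Daylight saving runs 19 October 2030 – 27 April 2031; the standard-time date in Ulosa Station, April 23, 2031, is inside that window, so Ulosa Station is at UTC+09:45.
04:45 UTC + 9h45m = 14:30 Ulosa Station.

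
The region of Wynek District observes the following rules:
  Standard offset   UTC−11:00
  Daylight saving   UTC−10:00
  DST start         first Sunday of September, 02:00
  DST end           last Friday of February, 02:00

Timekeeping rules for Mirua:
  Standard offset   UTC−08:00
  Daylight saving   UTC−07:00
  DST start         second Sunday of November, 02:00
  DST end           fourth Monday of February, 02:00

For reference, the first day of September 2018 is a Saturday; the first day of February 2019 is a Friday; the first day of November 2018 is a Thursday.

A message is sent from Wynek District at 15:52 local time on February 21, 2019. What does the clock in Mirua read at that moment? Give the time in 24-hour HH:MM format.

1 September 2018 is a Saturday, so the first Sunday is September 2.
1 February 2019 is a Friday, so Fridays fall on 1, 8, 15, 22; the last is February 22.
February 21, 2019 lies within the daylight-saving period (2 September 2018 – 22 February 2019), so Wynek District is on daylight time, UTC−10:00.
15:52 Wynek District + 10h = 01:52 UTC (rolling into the next day, 22 February 2019).
1 November 2018 is a Thursday, so the first Sunday is November 4 and the second is November 11.
1 February 2019 is a Friday, so the first Monday is February 4 and the fourth is February 25.
At the standard offset (UTC−08:00), 01:52 UTC − 8h = 17:52 Mirua standard time (rolling into the previous day, 21 February 2019).
Daylight saving runs 11 November 2018 – 25 February 2019; the standard-time date in Mirua, February 21, 2019, is inside that window, so Mirua is at UTC−07:00.
01:52 UTC − 7h = 18:52 Mirua (rolling into the previous day, 21 February 2019).

18:52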